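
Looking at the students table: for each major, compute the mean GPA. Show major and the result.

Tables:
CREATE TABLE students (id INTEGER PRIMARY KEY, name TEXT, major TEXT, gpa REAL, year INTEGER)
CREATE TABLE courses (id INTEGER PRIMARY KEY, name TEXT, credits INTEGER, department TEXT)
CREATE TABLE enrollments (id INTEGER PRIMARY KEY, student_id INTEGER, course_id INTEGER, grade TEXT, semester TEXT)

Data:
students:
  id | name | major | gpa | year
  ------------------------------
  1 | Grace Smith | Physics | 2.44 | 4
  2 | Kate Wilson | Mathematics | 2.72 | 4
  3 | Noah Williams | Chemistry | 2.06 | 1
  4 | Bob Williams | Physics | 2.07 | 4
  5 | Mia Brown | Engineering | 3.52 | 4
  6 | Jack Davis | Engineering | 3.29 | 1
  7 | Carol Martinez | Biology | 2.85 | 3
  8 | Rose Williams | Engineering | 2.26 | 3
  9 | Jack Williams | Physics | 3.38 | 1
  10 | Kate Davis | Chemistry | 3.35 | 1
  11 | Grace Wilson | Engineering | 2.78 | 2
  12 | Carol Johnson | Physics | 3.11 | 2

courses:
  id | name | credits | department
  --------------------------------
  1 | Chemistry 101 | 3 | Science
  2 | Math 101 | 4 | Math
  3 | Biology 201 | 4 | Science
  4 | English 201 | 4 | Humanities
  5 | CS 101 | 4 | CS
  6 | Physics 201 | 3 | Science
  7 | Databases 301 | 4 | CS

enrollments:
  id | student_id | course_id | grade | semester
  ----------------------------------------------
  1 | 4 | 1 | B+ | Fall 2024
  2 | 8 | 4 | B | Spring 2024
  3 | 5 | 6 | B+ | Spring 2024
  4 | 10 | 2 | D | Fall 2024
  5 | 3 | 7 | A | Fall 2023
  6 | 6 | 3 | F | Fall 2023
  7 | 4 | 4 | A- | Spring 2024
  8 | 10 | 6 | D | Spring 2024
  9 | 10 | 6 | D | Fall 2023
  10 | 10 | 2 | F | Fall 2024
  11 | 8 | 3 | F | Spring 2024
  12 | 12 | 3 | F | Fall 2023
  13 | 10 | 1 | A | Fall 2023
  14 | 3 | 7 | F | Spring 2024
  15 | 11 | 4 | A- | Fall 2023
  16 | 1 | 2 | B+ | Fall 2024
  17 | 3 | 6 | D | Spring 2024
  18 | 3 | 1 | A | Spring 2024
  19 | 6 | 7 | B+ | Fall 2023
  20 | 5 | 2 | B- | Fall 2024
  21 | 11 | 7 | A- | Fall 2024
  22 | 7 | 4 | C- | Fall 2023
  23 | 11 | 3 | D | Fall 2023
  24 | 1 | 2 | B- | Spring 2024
SELECT major, AVG(gpa) AS avg_gpa FROM students GROUP BY major

Execution result:
major | avg_gpa
Biology | 2.85
Chemistry | 2.71
Engineering | 2.96
Mathematics | 2.72
Physics | 2.75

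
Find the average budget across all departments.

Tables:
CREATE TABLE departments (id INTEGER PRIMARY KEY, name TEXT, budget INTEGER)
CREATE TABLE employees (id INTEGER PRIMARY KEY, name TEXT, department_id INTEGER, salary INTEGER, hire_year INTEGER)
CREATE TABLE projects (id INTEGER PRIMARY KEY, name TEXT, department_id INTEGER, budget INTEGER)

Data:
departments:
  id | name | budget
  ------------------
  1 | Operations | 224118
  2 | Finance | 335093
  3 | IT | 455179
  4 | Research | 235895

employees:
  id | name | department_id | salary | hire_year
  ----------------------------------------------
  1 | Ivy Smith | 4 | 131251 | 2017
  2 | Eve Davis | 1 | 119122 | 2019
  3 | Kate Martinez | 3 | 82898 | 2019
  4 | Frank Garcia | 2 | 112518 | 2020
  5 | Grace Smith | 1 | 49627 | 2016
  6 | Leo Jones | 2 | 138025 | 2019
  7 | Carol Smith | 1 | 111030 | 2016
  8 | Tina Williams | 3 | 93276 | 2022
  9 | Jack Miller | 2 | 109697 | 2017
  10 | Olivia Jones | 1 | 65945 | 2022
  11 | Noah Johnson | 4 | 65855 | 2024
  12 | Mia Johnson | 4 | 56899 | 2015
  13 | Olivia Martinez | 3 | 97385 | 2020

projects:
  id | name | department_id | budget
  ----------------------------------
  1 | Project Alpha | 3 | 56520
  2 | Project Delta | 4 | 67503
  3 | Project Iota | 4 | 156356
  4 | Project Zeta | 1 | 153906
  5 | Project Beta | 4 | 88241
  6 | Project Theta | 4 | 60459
SELECT AVG(budget) FROM departments

Execution result:
312571.25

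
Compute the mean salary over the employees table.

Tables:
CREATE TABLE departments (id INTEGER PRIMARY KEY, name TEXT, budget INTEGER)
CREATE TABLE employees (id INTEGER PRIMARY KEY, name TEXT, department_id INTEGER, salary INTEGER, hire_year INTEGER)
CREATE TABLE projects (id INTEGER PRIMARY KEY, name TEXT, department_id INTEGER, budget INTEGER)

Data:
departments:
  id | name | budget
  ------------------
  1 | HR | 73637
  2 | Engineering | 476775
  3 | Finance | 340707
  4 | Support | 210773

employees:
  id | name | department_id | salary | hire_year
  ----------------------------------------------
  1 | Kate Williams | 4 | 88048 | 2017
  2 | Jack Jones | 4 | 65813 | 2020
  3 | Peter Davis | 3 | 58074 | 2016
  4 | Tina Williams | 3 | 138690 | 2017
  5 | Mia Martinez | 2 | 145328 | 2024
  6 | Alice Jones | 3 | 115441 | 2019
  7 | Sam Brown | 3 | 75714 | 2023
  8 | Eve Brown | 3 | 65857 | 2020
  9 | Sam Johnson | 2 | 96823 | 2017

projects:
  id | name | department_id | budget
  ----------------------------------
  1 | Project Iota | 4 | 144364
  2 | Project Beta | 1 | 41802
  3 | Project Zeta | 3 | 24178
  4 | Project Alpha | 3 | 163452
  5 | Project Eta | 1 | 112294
SELECT AVG(salary) FROM employees

Execution result:
94420.89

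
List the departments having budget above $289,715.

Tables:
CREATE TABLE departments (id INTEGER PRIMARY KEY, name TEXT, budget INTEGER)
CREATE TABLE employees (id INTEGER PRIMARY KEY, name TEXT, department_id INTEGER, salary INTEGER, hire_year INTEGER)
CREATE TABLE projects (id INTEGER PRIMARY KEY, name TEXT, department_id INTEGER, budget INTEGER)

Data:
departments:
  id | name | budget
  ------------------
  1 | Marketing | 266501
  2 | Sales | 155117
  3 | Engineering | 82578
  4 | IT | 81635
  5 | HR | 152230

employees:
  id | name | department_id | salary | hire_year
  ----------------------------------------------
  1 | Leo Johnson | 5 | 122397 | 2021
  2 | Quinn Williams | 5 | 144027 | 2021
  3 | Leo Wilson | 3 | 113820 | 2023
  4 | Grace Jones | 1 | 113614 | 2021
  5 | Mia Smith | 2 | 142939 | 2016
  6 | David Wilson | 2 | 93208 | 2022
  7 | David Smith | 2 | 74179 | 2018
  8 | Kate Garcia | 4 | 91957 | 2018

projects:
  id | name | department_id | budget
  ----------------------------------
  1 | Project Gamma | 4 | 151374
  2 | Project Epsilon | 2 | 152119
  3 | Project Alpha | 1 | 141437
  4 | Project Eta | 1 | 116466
SELECT name, budget FROM departments WHERE budget > 289715

Execution result:
(no rows)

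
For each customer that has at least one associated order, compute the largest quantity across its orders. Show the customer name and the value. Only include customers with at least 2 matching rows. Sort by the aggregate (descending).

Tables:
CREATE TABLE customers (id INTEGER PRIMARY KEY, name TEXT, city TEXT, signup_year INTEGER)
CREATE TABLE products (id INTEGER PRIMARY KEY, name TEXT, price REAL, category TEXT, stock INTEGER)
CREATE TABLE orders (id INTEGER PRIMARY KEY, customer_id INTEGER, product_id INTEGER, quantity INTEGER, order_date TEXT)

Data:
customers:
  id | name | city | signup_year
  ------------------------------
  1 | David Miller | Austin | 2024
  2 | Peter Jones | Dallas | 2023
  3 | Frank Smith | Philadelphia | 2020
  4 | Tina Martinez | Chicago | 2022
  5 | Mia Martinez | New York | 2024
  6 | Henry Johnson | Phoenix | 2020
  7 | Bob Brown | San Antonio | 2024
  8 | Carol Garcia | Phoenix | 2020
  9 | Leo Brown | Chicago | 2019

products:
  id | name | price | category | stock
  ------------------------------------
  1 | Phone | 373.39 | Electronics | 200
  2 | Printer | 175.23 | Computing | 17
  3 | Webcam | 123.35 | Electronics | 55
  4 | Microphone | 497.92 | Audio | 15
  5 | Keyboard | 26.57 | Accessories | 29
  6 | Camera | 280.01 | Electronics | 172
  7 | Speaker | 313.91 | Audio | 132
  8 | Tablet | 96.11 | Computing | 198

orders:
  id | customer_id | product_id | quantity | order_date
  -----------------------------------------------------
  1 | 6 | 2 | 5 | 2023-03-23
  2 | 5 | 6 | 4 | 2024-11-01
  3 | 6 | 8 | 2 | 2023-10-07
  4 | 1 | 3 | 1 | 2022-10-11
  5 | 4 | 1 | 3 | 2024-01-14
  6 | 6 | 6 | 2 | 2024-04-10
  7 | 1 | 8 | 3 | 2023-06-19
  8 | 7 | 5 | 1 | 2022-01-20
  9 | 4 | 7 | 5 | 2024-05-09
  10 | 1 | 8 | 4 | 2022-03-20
SELECT p.name, MAX(c.quantity) AS max_quantity FROM orders c JOIN customers p ON c.customer_id = p.id GROUP BY p.id, p.name HAVING COUNT(*) >= 2 ORDER BY max_quantity DESC

Execution result:
name | max_quantity
Tina Martinez | 5
Henry Johnson | 5
David Miller | 4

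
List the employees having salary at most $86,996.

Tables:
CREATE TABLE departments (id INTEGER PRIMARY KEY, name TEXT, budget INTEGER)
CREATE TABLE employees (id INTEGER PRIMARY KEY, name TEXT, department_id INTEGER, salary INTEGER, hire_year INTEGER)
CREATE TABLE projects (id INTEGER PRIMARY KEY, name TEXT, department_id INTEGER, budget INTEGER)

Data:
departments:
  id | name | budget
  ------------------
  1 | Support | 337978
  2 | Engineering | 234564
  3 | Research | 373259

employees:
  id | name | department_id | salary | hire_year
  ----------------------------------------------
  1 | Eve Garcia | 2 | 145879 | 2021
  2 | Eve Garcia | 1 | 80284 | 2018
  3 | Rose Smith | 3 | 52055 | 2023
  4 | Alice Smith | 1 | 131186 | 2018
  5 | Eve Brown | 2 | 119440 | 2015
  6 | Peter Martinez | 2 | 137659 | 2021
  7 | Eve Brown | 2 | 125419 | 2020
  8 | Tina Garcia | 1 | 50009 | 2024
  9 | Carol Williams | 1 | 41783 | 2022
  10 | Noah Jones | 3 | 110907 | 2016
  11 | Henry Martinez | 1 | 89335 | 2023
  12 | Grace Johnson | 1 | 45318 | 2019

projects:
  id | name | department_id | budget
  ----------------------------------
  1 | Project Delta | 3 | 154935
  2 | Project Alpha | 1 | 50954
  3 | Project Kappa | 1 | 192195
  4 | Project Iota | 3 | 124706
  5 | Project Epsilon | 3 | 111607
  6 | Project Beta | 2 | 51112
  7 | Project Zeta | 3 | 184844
SELECT name, salary FROM employees WHERE salary <= 86996

Execution result:
name | salary
Eve Garcia | 80284
Rose Smith | 52055
Tina Garcia | 50009
Carol Williams | 41783
Grace Johnson | 45318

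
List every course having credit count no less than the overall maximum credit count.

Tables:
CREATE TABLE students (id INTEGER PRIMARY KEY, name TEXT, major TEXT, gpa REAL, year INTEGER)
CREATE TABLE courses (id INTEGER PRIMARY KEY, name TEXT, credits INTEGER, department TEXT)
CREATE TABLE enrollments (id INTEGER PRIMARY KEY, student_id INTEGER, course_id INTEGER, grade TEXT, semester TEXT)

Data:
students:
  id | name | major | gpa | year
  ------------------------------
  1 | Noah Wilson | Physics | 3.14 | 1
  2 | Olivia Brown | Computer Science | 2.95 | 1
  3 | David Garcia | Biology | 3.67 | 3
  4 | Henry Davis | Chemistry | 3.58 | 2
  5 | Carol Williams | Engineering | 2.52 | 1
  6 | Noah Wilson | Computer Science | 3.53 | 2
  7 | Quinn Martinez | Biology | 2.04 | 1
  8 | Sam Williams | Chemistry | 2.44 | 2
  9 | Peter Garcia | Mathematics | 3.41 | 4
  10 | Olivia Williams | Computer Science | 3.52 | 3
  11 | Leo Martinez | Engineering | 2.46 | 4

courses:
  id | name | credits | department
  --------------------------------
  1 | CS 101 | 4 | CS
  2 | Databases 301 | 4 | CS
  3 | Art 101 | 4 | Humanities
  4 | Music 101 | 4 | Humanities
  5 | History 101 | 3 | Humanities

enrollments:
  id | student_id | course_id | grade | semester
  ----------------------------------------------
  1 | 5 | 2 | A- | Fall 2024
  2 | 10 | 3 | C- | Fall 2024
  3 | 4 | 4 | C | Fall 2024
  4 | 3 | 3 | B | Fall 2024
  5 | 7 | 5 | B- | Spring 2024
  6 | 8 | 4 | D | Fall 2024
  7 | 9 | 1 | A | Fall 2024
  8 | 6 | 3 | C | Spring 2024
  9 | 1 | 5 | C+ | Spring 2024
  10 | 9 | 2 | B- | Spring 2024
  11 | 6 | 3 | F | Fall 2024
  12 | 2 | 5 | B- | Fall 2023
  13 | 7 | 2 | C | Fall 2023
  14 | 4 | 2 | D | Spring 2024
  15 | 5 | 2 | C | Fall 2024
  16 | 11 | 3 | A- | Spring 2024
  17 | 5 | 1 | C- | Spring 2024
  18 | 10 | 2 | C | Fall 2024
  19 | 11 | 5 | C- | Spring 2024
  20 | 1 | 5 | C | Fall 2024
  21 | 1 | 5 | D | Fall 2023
SELECT name, credits FROM courses WHERE credits >= (SELECT MAX(credits) FROM courses)

Execution result:
name | credits
CS 101 | 4
Databases 301 | 4
Art 101 | 4
Music 101 | 4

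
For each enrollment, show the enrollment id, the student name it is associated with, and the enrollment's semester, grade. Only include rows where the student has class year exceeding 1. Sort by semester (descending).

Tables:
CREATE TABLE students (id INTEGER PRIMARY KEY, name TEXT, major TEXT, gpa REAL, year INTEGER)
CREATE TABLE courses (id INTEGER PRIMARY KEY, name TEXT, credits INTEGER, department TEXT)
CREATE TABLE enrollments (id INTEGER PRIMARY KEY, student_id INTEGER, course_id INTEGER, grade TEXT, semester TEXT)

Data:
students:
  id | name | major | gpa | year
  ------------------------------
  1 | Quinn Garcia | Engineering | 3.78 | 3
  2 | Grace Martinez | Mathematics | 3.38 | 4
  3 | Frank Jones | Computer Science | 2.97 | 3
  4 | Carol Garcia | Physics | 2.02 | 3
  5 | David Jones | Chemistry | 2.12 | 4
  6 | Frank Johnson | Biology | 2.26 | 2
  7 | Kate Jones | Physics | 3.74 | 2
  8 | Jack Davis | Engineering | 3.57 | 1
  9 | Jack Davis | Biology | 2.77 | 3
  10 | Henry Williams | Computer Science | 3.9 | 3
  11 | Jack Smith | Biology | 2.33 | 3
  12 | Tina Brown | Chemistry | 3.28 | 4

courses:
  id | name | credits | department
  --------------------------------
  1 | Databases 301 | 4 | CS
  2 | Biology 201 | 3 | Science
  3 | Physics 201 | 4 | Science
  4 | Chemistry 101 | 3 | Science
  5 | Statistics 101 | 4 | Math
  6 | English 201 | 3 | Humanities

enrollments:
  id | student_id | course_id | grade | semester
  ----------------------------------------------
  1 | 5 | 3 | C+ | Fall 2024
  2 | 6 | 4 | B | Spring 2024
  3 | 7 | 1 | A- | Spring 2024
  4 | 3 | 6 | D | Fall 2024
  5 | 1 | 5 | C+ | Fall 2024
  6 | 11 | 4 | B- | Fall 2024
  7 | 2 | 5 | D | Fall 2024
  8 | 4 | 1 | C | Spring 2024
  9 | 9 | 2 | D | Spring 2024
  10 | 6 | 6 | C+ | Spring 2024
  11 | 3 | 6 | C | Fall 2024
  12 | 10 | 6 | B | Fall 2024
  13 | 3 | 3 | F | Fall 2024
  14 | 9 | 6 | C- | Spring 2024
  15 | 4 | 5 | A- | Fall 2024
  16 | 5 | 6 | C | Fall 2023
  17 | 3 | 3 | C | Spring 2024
SELECT c.id, p.name AS student, c.semester, c.grade FROM enrollments c JOIN students p ON c.student_id = p.id WHERE p.year > 1 ORDER BY c.semester DESC

Execution result:
id | student | semester | grade
2 | Frank Johnson | Spring 2024 | B
3 | Kate Jones | Spring 2024 | A-
8 | Carol Garcia | Spring 2024 | C
9 | Jack Davis | Spring 2024 | D
10 | Frank Johnson | Spring 2024 | C+
14 | Jack Davis | Spring 2024 | C-
17 | Frank Jones | Spring 2024 | C
1 | David Jones | Fall 2024 | C+
4 | Frank Jones | Fall 2024 | D
5 | Quinn Garcia | Fall 2024 | C+
6 | Jack Smith | Fall 2024 | B-
7 | Grace Martinez | Fall 2024 | D
11 | Frank Jones | Fall 2024 | C
12 | Henry Williams | Fall 2024 | B
13 | Frank Jones | Fall 2024 | F
15 | Carol Garcia | Fall 2024 | A-
16 | David Jones | Fall 2023 | C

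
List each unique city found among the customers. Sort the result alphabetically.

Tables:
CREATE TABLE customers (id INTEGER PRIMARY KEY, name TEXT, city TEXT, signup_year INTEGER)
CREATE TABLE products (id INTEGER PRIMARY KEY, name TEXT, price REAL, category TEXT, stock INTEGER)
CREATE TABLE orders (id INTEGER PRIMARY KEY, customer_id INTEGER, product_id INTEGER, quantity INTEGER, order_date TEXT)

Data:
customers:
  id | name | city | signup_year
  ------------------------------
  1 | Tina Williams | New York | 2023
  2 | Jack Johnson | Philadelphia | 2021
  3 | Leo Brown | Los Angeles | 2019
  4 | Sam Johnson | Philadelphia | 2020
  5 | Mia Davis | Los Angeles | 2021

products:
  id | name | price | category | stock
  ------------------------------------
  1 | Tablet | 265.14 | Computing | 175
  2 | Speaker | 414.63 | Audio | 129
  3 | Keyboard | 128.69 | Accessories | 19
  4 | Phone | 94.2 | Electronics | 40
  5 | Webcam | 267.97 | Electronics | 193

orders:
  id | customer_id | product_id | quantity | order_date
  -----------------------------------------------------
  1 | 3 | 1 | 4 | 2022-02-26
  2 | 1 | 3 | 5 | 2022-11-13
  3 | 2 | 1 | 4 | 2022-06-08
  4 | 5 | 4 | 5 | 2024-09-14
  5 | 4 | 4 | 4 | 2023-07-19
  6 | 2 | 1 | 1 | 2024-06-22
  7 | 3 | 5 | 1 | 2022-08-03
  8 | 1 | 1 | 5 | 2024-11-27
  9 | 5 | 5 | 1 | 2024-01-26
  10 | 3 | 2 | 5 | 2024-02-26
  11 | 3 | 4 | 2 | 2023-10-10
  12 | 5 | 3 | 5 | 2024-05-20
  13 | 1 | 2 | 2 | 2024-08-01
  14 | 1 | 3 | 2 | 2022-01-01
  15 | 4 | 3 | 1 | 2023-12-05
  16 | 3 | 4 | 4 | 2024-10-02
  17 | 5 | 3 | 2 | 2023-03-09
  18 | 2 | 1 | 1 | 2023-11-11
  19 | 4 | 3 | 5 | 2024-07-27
SELECT DISTINCT city FROM customers ORDER BY city

Execution result:
city
Los Angeles
New York
Philadelphia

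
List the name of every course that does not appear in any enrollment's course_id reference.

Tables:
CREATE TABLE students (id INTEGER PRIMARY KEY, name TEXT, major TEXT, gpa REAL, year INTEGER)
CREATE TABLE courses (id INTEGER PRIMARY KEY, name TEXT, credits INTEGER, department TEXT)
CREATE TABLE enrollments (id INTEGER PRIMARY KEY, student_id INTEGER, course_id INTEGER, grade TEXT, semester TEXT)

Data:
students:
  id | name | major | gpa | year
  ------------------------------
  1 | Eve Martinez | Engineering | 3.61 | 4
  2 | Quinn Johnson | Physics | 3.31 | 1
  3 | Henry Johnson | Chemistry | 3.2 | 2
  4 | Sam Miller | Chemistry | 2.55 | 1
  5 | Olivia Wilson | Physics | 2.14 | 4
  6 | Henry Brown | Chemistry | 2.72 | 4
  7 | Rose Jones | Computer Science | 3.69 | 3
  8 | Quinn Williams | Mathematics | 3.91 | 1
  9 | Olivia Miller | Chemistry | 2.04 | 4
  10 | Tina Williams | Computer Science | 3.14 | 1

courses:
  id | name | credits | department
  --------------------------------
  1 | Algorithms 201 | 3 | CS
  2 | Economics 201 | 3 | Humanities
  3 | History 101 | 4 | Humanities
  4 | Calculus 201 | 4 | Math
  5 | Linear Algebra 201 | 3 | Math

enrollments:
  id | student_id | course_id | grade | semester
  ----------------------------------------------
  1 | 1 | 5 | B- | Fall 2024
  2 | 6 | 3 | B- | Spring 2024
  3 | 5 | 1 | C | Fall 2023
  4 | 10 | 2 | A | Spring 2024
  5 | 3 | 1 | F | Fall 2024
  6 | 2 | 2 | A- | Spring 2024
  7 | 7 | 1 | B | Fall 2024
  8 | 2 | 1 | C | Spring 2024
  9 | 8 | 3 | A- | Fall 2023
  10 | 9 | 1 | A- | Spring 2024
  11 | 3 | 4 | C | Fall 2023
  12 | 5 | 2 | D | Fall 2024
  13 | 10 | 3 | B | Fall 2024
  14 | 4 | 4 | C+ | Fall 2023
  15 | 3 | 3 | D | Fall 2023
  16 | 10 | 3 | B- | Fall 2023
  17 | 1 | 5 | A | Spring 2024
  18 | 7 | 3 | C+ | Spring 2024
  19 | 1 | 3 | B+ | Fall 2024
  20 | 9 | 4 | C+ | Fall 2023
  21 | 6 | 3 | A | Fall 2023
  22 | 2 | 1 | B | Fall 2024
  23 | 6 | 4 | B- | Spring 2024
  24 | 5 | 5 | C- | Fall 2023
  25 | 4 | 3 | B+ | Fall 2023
SELECT p.name FROM courses p LEFT JOIN enrollments c ON c.course_id = p.id WHERE c.id IS NULL

Execution result:
(no rows)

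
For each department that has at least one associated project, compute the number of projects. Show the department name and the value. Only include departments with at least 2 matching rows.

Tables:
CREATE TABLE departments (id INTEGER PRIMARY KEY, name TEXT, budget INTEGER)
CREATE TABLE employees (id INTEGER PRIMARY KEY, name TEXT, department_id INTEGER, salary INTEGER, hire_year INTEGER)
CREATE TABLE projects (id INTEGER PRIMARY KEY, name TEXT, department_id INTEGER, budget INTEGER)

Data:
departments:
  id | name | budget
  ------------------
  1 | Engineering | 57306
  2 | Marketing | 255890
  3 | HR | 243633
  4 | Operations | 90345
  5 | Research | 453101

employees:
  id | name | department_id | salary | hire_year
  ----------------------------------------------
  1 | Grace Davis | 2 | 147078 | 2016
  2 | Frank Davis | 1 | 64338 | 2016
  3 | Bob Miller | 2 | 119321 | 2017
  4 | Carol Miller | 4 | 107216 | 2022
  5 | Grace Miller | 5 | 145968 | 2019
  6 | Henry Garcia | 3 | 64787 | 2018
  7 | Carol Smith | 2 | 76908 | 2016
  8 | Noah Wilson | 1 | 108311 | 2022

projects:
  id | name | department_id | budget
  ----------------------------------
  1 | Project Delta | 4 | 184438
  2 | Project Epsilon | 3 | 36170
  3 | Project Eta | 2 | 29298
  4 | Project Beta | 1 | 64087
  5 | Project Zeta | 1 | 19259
SELECT p.name, COUNT(*) AS n FROM projects c JOIN departments p ON c.department_id = p.id GROUP BY p.id, p.name HAVING COUNT(*) >= 2

Execution result:
name | n
Engineering | 2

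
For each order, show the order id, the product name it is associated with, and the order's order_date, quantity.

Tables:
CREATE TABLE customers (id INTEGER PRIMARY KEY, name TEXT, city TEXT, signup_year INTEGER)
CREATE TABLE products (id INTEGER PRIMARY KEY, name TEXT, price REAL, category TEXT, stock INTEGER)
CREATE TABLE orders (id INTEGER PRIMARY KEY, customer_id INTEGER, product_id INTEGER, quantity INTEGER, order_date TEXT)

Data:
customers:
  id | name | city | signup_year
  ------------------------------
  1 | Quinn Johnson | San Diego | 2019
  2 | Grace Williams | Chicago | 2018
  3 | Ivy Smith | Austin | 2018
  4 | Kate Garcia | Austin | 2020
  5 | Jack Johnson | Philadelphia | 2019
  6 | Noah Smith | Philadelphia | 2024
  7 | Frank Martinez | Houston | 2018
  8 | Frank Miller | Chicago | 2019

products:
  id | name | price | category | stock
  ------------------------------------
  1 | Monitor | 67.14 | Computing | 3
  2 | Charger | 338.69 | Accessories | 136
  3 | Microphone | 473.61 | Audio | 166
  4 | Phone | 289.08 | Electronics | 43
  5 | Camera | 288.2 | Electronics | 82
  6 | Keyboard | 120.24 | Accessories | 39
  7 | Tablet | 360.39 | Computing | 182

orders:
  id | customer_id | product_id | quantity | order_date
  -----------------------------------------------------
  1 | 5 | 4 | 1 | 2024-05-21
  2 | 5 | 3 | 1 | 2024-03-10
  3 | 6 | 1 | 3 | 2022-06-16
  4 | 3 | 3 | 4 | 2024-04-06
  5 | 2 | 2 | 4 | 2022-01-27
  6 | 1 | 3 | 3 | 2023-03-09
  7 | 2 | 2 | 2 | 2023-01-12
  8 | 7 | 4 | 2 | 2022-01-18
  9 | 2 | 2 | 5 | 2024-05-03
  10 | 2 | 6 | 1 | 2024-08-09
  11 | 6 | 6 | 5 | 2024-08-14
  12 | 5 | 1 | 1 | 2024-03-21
SELECT c.id, p.name AS product, c.order_date, c.quantity FROM orders c JOIN products p ON c.product_id = p.id

Execution result:
id | product | order_date | quantity
1 | Phone | 2024-05-21 | 1
2 | Microphone | 2024-03-10 | 1
3 | Monitor | 2022-06-16 | 3
4 | Microphone | 2024-04-06 | 4
5 | Charger | 2022-01-27 | 4
6 | Microphone | 2023-03-09 | 3
7 | Charger | 2023-01-12 | 2
8 | Phone | 2022-01-18 | 2
9 | Charger | 2024-05-03 | 5
10 | Keyboard | 2024-08-09 | 1
11 | Keyboard | 2024-08-14 | 5
12 | Monitor | 2024-03-21 | 1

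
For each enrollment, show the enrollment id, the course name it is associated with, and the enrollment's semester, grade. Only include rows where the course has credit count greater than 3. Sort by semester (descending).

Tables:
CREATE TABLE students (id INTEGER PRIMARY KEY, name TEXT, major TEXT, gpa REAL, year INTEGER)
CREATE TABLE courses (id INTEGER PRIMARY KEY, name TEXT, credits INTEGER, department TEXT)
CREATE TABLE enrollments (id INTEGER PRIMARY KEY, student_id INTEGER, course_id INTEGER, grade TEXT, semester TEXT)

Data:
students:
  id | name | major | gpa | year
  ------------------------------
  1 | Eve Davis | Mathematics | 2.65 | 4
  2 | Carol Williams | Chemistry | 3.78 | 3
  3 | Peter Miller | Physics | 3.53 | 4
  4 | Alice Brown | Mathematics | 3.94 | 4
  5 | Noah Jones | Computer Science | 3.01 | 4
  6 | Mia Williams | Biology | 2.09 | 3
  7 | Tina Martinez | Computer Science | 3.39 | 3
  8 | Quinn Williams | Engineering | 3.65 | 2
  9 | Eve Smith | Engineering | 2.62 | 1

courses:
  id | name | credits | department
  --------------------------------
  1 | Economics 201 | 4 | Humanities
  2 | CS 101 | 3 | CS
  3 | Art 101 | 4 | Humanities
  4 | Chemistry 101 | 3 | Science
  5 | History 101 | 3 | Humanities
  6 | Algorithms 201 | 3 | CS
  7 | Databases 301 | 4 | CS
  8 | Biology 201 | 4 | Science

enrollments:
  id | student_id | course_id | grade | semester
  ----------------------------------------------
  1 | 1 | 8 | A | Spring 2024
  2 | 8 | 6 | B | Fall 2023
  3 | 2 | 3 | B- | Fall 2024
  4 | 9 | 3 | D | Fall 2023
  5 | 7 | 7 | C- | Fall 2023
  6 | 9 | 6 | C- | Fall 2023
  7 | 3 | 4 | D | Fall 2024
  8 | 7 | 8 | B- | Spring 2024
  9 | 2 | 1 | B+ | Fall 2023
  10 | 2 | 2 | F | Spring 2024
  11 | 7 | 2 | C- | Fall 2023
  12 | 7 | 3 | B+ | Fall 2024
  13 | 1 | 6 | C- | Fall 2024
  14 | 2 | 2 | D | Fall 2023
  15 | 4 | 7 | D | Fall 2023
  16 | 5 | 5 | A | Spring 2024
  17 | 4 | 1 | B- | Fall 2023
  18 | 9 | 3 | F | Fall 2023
SELECT c.id, p.name AS course, c.semester, c.grade FROM enrollments c JOIN courses p ON c.course_id = p.id WHERE p.credits > 3 ORDER BY c.semester DESC

Execution result:
id | course | semester | grade
1 | Biology 201 | Spring 2024 | A
8 | Biology 201 | Spring 2024 | B-
3 | Art 101 | Fall 2024 | B-
12 | Art 101 | Fall 2024 | B+
4 | Art 101 | Fall 2023 | D
5 | Databases 301 | Fall 2023 | C-
9 | Economics 201 | Fall 2023 | B+
15 | Databases 301 | Fall 2023 | D
17 | Economics 201 | Fall 2023 | B-
18 | Art 101 | Fall 2023 | F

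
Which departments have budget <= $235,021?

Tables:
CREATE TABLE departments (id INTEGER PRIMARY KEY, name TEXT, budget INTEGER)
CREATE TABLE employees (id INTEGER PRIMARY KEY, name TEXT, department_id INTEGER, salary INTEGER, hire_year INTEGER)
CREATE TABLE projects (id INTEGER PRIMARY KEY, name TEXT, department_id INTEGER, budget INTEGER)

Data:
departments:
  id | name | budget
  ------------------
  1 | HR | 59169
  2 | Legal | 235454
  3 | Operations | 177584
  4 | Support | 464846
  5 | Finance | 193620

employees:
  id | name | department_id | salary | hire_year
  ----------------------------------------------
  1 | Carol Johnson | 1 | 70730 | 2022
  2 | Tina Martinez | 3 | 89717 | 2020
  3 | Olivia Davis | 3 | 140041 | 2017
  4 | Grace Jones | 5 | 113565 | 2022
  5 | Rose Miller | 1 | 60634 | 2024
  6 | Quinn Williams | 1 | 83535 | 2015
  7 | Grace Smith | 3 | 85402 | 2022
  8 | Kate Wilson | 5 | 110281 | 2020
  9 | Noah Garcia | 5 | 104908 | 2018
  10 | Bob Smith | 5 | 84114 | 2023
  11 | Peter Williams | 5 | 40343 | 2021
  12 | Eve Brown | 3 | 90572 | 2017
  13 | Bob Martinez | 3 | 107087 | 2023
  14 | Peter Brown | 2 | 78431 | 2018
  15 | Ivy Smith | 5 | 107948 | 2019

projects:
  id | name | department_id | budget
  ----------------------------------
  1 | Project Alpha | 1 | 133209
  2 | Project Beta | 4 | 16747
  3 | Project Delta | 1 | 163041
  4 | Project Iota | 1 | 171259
SELECT name, budget FROM departments WHERE budget <= 235021

Execution result:
name | budget
HR | 59169
Operations | 177584
Finance | 193620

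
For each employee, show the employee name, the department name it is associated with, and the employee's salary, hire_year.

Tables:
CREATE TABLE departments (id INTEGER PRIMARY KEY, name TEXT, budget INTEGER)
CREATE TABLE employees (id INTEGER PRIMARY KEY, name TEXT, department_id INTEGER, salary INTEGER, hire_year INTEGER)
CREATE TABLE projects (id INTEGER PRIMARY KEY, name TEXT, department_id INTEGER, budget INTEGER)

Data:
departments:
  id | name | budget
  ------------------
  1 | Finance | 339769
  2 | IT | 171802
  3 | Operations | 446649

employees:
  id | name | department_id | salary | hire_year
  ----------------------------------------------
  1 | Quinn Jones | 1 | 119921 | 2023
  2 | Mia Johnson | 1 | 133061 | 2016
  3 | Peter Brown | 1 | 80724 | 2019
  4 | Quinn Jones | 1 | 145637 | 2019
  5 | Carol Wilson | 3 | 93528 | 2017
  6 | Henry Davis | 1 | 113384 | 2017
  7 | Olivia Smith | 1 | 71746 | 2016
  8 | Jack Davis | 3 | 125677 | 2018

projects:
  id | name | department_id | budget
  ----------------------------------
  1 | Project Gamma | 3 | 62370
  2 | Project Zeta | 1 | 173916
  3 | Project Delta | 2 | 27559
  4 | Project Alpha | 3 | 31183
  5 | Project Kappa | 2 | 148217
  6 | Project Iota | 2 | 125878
SELECT c.name, p.name AS department, c.salary, c.hire_year FROM employees c JOIN departments p ON c.department_id = p.id

Execution result:
name | department | salary | hire_year
Quinn Jones | Finance | 119921 | 2023
Mia Johnson | Finance | 133061 | 2016
Peter Brown | Finance | 80724 | 2019
Quinn Jones | Finance | 145637 | 2019
Carol Wilson | Operations | 93528 | 2017
Henry Davis | Finance | 113384 | 2017
Olivia Smith | Finance | 71746 | 2016
Jack Davis | Operations | 125677 | 2018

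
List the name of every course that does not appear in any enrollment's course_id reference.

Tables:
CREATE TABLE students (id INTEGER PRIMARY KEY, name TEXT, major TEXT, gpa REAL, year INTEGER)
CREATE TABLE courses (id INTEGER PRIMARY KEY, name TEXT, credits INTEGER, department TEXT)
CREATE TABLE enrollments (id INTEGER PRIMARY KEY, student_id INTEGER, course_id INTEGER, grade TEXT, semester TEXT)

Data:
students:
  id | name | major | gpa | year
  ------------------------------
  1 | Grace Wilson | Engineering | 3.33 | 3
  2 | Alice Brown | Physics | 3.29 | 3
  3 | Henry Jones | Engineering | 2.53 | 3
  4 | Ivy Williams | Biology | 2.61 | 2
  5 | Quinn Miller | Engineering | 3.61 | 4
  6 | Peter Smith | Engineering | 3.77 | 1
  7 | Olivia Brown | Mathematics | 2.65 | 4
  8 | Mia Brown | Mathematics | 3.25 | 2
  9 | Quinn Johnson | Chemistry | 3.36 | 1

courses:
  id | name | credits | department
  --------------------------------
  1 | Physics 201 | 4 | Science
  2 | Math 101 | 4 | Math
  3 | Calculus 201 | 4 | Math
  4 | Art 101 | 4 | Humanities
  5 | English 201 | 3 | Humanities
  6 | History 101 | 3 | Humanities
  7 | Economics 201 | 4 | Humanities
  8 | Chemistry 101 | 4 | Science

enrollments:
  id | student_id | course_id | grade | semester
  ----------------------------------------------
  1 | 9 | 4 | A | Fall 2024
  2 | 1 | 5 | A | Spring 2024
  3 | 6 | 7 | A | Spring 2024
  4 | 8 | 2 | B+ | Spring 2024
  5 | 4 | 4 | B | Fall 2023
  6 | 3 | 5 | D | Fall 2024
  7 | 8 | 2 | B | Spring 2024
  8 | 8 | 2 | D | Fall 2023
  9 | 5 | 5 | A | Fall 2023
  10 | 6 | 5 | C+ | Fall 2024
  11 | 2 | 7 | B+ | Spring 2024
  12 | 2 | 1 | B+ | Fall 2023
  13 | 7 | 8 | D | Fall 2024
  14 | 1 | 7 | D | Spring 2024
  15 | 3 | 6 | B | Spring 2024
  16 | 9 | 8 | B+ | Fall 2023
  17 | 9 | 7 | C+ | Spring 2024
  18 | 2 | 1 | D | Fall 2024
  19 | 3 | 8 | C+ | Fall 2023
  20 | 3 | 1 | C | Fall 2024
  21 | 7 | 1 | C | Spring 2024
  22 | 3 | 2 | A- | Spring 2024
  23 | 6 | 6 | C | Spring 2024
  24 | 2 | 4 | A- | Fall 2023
SELECT p.name FROM courses p LEFT JOIN enrollments c ON c.course_id = p.id WHERE c.id IS NULL

Execution result:
Calculus 201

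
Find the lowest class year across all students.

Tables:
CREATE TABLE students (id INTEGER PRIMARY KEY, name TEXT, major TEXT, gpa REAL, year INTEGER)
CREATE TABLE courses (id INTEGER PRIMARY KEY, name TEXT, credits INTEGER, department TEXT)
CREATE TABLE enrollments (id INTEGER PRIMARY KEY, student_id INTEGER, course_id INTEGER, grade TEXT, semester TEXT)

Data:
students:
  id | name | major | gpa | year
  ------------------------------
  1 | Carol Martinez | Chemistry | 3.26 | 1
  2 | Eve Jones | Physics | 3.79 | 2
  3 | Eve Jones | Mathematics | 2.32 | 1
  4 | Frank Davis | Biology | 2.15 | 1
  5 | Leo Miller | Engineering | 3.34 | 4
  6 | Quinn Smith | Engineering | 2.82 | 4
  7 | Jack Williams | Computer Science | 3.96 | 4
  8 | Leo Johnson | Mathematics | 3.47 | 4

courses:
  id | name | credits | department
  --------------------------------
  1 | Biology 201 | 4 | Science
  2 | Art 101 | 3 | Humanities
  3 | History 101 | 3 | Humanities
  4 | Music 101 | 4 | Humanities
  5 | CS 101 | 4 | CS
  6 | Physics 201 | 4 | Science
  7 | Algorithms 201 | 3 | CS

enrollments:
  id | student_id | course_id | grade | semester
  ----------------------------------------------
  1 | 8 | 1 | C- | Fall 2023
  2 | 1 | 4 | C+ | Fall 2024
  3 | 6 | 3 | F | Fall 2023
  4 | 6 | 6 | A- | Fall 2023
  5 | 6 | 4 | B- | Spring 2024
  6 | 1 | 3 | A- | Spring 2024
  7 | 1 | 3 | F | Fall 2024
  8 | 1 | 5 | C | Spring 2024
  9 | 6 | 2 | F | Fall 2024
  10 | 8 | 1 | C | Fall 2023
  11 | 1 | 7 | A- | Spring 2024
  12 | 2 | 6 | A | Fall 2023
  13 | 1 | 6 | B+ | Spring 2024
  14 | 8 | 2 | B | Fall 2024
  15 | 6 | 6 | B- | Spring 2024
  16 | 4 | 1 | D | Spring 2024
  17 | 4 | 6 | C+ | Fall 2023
SELECT MIN(year) FROM students

Execution result:
1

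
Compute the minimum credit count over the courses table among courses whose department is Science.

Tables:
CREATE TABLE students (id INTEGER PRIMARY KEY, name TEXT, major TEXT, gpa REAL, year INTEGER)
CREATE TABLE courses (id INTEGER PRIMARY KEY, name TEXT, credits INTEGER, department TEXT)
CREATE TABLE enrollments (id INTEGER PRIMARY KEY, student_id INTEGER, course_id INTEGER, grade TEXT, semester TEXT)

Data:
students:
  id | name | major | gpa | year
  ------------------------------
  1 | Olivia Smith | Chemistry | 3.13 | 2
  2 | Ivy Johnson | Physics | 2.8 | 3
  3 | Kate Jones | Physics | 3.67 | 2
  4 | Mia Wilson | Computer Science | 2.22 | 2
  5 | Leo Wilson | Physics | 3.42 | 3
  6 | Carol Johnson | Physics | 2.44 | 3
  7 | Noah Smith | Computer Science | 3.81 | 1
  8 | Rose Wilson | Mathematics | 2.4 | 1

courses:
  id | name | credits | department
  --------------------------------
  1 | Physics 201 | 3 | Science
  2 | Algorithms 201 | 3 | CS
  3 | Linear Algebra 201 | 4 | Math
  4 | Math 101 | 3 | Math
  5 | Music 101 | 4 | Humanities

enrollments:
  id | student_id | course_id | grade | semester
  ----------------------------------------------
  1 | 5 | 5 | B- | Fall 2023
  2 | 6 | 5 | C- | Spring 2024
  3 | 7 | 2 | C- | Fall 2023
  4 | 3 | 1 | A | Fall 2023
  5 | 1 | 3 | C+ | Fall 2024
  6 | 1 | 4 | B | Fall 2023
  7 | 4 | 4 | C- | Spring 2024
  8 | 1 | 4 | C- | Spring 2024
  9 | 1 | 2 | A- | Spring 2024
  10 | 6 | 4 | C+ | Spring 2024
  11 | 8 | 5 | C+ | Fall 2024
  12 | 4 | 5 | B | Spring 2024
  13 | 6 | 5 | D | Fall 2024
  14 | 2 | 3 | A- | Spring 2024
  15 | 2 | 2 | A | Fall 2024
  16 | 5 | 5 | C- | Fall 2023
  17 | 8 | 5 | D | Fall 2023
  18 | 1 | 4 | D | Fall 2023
SELECT MIN(credits) FROM courses WHERE department = 'Science'

Execution result:
3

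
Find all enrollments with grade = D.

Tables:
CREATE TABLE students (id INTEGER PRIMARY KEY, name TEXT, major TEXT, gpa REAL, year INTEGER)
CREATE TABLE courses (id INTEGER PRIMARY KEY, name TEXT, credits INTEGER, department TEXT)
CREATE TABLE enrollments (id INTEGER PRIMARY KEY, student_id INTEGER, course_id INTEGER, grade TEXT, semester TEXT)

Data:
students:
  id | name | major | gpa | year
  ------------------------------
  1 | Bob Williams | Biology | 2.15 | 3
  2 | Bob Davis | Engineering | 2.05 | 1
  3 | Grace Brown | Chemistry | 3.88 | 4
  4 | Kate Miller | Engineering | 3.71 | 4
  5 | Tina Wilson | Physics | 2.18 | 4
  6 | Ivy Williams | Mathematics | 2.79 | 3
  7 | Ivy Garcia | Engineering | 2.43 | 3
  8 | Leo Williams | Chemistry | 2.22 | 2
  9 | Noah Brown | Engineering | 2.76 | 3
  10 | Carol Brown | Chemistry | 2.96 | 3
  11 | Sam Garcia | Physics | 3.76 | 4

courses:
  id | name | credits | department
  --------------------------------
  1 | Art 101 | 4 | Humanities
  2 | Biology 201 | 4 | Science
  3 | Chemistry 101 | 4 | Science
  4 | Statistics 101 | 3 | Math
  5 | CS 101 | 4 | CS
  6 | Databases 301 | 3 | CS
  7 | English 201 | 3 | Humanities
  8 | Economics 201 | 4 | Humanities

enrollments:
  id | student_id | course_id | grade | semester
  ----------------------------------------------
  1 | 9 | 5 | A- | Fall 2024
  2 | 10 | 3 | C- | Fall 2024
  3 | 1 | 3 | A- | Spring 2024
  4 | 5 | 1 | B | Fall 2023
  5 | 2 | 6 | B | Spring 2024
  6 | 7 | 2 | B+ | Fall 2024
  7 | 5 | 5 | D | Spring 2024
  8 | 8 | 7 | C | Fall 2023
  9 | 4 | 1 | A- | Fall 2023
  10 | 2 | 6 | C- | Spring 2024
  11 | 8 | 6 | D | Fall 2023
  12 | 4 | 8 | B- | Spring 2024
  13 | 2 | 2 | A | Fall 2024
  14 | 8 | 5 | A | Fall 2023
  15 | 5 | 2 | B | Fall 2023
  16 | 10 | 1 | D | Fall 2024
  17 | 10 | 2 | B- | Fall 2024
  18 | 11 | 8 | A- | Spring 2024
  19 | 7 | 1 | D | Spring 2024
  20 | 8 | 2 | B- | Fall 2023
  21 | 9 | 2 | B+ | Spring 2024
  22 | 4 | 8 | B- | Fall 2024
SELECT id, grade FROM enrollments WHERE grade = 'D'

Execution result:
id | grade
7 | D
11 | D
16 | D
19 | D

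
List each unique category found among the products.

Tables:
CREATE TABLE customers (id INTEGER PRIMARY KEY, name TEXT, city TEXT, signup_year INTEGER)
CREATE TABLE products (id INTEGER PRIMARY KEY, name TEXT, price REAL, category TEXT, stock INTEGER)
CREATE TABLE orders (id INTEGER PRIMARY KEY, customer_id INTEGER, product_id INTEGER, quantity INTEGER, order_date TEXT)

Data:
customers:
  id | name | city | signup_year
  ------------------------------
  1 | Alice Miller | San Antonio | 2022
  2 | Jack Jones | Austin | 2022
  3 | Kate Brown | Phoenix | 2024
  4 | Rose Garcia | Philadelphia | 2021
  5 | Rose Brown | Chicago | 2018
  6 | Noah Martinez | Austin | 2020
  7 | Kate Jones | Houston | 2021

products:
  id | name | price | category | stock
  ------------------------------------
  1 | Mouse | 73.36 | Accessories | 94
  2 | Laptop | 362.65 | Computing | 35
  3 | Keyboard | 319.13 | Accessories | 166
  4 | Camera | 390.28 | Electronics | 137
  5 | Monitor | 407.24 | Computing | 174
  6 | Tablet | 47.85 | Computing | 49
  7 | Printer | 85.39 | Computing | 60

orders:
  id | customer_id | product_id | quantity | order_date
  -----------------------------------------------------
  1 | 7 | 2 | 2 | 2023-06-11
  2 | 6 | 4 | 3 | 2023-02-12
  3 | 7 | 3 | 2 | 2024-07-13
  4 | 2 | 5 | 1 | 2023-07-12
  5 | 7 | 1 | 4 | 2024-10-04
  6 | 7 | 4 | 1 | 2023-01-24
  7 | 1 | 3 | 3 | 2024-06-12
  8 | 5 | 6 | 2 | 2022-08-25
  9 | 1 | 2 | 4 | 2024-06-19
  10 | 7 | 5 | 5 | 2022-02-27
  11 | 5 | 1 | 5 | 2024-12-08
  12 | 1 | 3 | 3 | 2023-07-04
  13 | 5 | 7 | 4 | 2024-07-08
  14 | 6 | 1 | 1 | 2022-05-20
SELECT DISTINCT category FROM products

Execution result:
category
Accessories
Computing
Electronics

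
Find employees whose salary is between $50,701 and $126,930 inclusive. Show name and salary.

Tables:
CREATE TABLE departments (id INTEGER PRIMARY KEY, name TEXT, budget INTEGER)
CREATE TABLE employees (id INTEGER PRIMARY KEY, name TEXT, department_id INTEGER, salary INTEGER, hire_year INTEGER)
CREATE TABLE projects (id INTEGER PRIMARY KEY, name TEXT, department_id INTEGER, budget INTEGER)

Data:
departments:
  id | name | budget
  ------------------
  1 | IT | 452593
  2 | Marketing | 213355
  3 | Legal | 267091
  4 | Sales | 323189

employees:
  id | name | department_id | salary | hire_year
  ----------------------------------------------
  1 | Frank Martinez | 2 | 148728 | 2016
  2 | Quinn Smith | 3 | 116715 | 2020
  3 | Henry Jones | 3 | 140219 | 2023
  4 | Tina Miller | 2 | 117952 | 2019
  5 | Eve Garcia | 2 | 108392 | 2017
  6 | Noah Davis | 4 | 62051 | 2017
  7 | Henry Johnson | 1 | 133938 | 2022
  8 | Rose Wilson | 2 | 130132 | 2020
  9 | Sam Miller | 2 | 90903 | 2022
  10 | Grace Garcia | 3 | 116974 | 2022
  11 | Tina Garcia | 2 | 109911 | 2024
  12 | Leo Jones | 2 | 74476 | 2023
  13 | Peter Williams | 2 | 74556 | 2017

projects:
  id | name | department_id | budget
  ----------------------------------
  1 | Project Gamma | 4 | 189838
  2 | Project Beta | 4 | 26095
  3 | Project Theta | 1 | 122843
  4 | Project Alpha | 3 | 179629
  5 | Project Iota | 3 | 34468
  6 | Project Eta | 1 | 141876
SELECT name, salary FROM employees WHERE salary BETWEEN 50701 AND 126930

Execution result:
name | salary
Quinn Smith | 116715
Tina Miller | 117952
Eve Garcia | 108392
Noah Davis | 62051
Sam Miller | 90903
Grace Garcia | 116974
Tina Garcia | 109911
Leo Jones | 74476
Peter Williams | 74556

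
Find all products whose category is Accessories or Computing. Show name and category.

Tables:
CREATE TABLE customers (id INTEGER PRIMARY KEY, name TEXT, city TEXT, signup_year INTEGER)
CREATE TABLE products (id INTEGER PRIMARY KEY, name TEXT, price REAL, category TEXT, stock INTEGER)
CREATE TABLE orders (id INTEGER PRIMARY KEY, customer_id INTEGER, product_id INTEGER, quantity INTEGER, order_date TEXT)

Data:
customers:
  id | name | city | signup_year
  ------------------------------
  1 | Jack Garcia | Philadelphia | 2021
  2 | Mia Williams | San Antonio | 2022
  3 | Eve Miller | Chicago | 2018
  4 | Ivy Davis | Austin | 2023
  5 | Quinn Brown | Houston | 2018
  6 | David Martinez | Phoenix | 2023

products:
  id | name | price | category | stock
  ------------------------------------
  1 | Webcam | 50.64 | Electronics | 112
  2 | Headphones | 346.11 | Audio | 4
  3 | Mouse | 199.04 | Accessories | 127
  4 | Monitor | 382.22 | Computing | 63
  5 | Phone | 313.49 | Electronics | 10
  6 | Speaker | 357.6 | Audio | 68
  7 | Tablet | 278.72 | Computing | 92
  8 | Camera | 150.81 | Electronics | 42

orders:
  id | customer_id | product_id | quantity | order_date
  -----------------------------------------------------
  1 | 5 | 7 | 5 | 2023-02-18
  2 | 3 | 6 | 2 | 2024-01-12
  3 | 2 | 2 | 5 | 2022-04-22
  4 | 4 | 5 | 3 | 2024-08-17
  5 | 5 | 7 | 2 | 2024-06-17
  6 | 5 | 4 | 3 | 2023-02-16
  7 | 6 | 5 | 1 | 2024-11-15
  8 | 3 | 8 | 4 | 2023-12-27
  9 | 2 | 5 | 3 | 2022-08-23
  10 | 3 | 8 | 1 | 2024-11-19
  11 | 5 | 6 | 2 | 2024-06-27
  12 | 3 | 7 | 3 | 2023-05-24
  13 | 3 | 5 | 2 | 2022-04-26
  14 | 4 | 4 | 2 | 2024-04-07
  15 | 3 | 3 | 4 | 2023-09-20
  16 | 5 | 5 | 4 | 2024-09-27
SELECT name, category FROM products WHERE category IN ('Accessories', 'Computing')

Execution result:
name | category
Mouse | Accessories
Monitor | Computing
Tablet | Computing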